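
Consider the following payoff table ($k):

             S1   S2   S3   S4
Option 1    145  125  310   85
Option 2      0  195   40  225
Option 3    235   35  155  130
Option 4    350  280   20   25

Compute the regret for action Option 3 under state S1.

115

Best payoff under S1 is 350.
Regret = 350 − 235 = 115.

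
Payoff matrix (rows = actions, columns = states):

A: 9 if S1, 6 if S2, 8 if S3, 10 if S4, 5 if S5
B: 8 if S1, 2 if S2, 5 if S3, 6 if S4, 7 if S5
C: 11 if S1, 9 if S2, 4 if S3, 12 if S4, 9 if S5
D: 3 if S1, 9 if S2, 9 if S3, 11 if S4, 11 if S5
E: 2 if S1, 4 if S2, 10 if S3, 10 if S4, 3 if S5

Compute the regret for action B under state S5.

Best payoff under S5 is 11.
Regret = 11 − 7 = 4.

4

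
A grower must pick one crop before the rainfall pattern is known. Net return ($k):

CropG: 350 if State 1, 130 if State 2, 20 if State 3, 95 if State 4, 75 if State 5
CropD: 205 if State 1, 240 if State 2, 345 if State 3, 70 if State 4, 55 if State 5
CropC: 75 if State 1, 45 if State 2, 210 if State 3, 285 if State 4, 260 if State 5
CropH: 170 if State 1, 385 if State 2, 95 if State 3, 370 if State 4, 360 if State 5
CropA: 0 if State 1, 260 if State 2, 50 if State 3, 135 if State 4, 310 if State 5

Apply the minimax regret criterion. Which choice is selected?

Column bests: State 1=350, State 2=385, State 3=345, State 4=370, State 5=360.
CropG regrets: 0, 255, 325, 275, 285 → max 325
CropD regrets: 145, 145, 0, 300, 305 → max 305
CropC regrets: 275, 340, 135, 85, 100 → max 340
CropH regrets: 180, 0, 250, 0, 0 → max 250
CropA regrets: 350, 125, 295, 235, 50 → max 350
Smallest max regret = 250 → CropH.

CropH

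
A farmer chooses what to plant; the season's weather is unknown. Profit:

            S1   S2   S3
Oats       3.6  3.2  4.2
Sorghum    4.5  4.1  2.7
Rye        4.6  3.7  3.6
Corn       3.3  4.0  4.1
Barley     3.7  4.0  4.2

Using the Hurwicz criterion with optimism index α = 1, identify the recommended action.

Rye

Oats: 1·4.2 + 0·3.2 = 4.2
Sorghum: 1·4.5 + 0·2.7 = 4.5
Rye: 1·4.6 + 0·3.6 = 4.6
Corn: 1·4.1 + 0·3.3 = 4.1
Barley: 1·4.2 + 0·3.7 = 4.2
Highest Hurwicz score = 4.6 → Rye.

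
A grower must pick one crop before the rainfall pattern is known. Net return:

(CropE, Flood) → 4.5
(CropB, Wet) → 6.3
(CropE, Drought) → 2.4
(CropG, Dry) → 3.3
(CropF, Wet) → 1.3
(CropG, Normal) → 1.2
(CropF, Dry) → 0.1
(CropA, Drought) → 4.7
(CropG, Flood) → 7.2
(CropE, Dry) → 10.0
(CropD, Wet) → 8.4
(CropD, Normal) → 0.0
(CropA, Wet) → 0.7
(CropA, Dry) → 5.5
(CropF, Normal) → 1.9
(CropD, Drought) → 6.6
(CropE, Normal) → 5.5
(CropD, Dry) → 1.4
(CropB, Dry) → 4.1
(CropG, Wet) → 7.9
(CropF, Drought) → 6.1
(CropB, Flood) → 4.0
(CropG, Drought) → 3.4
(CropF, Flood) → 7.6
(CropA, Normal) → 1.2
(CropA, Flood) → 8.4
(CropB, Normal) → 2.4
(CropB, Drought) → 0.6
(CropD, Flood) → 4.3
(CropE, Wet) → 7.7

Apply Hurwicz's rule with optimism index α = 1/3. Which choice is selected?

CropE

CropD: 1/3·8.4 + 2/3·0.0 = 2.8
CropB: 1/3·6.3 + 2/3·0.6 = 2.5
CropF: 1/3·7.6 + 2/3·0.1 = 2.6
CropE: 1/3·10.0 + 2/3·2.4 = 74/15
CropA: 1/3·8.4 + 2/3·0.7 = 49/15
CropG: 1/3·7.9 + 2/3·1.2 = 103/30
Highest Hurwicz score = 74/15 → CropE.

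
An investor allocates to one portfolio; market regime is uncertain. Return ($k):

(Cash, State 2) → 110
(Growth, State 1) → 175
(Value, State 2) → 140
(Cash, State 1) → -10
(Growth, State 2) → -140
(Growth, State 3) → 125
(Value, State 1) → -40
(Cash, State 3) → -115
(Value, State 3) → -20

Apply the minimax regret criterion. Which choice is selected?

Column bests: State 1=175, State 2=140, State 3=125.
Cash regrets: 185, 30, 240 → max 240
Value regrets: 215, 0, 145 → max 215
Growth regrets: 0, 280, 0 → max 280
Smallest max regret = 215 → Value.

Value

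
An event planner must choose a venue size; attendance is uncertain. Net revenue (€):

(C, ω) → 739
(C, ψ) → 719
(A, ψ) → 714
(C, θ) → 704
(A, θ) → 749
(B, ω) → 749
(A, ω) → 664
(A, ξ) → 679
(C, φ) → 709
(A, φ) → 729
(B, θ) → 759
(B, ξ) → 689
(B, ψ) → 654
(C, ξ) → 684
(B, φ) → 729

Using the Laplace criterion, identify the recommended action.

Row averages: A=707, B=716, C=711
Highest average = 716 → B.

B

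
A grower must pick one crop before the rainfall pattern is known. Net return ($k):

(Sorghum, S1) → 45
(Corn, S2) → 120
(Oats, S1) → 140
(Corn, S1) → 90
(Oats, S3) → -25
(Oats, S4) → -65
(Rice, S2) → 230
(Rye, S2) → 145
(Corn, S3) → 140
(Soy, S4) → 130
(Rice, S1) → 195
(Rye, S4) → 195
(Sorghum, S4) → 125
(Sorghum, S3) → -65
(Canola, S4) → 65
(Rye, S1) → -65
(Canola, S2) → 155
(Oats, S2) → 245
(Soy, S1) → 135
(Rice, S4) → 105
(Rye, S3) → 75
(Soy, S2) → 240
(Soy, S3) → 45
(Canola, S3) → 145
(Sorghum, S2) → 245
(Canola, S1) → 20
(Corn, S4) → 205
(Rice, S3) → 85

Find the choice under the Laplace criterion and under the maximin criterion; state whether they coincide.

laplace → Rice; maximin → Corn (disagree)

Row averages: Oats=73.75, Rice=153.75, Soy=137.5, Corn=138.75, Sorghum=87.5, Canola=96.25, Rye=87.5
Highest average = 153.75 → Rice.
Row minima: Oats=-65, Rice=85, Soy=45, Corn=90, Sorghum=-65, Canola=20, Rye=-65
Best worst-case = 90 → Corn.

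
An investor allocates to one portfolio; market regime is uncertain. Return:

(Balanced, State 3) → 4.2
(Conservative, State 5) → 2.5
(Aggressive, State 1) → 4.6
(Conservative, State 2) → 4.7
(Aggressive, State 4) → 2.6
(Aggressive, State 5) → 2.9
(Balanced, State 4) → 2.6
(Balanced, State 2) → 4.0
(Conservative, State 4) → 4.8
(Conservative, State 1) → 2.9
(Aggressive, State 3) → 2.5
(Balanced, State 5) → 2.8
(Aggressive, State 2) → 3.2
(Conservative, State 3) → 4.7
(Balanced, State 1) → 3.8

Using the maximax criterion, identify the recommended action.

Row maxima: Conservative=4.8, Balanced=4.2, Aggressive=4.6
Best best-case = 4.8 → Conservative.

Conservative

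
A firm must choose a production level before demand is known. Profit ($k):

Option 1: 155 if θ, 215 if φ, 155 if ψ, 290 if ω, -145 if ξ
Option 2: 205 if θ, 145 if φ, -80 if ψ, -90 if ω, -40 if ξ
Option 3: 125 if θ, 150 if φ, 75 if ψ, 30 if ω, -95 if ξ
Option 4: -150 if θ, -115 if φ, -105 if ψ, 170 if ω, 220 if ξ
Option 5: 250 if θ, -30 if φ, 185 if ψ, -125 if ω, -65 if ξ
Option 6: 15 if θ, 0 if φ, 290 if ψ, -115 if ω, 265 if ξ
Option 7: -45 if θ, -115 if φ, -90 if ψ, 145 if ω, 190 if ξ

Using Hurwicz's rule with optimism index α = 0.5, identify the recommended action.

Option 1: 0.5·290 + 0.5·(-145) = 72.5
Option 2: 0.5·205 + 0.5·(-90) = 57.5
Option 3: 0.5·150 + 0.5·(-95) = 27.5
Option 4: 0.5·220 + 0.5·(-150) = 35
Option 5: 0.5·250 + 0.5·(-125) = 62.5
Option 6: 0.5·290 + 0.5·(-115) = 87.5
Option 7: 0.5·190 + 0.5·(-115) = 37.5
Highest Hurwicz score = 87.5 → Option 6.

Option 6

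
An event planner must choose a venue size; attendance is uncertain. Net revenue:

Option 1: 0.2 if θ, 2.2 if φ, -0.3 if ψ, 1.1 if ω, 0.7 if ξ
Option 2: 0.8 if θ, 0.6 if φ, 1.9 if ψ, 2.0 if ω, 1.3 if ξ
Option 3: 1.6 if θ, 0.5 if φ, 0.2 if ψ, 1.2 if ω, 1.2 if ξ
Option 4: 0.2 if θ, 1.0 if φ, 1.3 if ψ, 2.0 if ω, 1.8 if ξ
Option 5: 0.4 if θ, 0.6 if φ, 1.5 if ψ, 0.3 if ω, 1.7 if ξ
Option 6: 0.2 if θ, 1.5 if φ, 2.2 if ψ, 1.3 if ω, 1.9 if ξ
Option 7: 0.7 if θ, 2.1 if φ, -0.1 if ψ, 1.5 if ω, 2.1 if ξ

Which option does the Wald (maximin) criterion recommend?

Row minima: Option 1=-0.3, Option 2=0.6, Option 3=0.2, Option 4=0.2, Option 5=0.3, Option 6=0.2, Option 7=-0.1
Best worst-case = 0.6 → Option 2.

Option 2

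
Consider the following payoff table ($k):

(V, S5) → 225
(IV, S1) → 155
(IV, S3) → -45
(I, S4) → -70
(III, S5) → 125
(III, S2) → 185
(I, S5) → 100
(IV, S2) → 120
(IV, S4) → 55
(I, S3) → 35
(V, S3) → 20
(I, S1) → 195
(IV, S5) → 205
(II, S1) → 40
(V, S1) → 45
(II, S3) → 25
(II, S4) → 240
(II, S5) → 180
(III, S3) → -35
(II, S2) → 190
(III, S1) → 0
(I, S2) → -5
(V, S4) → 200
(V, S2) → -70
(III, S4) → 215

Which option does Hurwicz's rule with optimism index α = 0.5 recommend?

II

I: 0.5·195 + 0.5·(-70) = 62.5
II: 0.5·240 + 0.5·25 = 132.5
III: 0.5·215 + 0.5·(-35) = 90
IV: 0.5·205 + 0.5·(-45) = 80
V: 0.5·225 + 0.5·(-70) = 77.5
Highest Hurwicz score = 132.5 → II.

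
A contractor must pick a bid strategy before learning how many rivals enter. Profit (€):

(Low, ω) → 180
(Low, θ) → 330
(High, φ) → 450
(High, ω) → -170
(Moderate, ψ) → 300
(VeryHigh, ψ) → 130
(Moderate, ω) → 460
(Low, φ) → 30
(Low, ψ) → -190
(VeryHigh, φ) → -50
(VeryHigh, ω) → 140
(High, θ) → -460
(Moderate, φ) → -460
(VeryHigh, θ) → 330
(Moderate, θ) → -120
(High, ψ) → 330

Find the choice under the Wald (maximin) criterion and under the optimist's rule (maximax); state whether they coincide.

Row minima: Low=-190, Moderate=-460, High=-460, VeryHigh=-50
Best worst-case = -50 → VeryHigh.
Row maxima: Low=330, Moderate=460, High=450, VeryHigh=330
Best best-case = 460 → Moderate.

maximin → VeryHigh; maximax → Moderate (disagree)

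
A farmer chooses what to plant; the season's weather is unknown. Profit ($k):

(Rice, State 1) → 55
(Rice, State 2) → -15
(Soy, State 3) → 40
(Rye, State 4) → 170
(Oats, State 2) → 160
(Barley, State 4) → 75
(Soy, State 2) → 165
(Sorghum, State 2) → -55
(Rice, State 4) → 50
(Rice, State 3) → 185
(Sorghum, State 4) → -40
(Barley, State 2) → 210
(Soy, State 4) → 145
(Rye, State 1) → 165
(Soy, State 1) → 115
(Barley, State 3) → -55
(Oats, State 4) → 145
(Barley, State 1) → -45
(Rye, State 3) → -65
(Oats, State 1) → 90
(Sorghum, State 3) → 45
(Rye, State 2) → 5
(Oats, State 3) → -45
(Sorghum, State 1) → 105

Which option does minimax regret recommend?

Column bests: State 1=165, State 2=210, State 3=185, State 4=170.
Soy regrets: 50, 45, 145, 25 → max 145
Oats regrets: 75, 50, 230, 25 → max 230
Sorghum regrets: 60, 265, 140, 210 → max 265
Rye regrets: 0, 205, 250, 0 → max 250
Rice regrets: 110, 225, 0, 120 → max 225
Barley regrets: 210, 0, 240, 95 → max 240
Smallest max regret = 145 → Soy.

Soy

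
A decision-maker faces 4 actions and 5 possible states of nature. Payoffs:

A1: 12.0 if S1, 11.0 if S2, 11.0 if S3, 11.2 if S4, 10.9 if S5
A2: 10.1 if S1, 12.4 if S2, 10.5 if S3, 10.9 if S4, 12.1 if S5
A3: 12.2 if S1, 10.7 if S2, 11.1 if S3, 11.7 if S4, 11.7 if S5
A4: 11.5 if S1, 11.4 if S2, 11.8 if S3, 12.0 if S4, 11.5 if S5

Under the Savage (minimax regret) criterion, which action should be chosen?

Column bests: S1=12.2, S2=12.4, S3=11.8, S4=12.0, S5=12.1.
A1 regrets: 0.2, 1.4, 0.8, 0.8, 1.2 → max 1.4
A2 regrets: 2.1, 0.0, 1.3, 1.1, 0.0 → max 2.1
A3 regrets: 0.0, 1.7, 0.7, 0.3, 0.4 → max 1.7
A4 regrets: 0.7, 1.0, 0.0, 0.0, 0.6 → max 1.0
Smallest max regret = 1.0 → A4.

A4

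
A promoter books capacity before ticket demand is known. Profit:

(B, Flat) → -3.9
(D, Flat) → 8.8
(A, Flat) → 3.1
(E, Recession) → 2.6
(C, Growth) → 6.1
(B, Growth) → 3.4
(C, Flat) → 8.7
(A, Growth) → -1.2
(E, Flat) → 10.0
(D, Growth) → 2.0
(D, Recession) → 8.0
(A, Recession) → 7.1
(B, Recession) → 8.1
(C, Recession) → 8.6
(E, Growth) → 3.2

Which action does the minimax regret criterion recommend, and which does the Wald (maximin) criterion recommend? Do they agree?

minimax regret → C; maximin → C (agree)

Column bests: Recession=8.6, Flat=10.0, Growth=6.1.
A regrets: 1.5, 6.9, 7.3 → max 7.3
B regrets: 0.5, 13.9, 2.7 → max 13.9
C regrets: 0.0, 1.3, 0.0 → max 1.3
D regrets: 0.6, 1.2, 4.1 → max 4.1
E regrets: 6.0, 0.0, 2.9 → max 6.0
Smallest max regret = 1.3 → C.
Row minima: A=-1.2, B=-3.9, C=6.1, D=2.0, E=2.6
Best worst-case = 6.1 → C.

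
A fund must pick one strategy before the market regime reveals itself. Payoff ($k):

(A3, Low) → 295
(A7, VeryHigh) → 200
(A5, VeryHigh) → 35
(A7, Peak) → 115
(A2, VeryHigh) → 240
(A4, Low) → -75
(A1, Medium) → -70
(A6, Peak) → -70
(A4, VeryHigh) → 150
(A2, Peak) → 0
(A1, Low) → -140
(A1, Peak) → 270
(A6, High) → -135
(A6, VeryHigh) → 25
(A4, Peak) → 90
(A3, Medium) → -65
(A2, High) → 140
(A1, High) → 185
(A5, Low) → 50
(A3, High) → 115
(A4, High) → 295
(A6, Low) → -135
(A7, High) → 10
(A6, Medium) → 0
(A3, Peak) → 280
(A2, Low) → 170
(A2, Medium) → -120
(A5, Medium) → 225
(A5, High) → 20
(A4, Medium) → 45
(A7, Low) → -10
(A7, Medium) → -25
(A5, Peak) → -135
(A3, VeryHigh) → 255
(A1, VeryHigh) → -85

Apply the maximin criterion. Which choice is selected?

Row minima: A1=-140, A2=-120, A3=-65, A4=-75, A5=-135, A6=-135, A7=-25
Best worst-case = -25 → A7.

A7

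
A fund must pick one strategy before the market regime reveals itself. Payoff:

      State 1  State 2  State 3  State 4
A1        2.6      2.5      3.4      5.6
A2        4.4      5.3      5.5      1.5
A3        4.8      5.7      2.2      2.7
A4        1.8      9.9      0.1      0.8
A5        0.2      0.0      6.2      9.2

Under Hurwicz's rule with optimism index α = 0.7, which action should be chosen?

A4

A1: 0.7·5.6 + 0.3·2.5 = 4.67
A2: 0.7·5.5 + 0.3·1.5 = 4.3
A3: 0.7·5.7 + 0.3·2.2 = 4.65
A4: 0.7·9.9 + 0.3·0.1 = 6.96
A5: 0.7·9.2 + 0.3·0.0 = 6.44
Highest Hurwicz score = 6.96 → A4.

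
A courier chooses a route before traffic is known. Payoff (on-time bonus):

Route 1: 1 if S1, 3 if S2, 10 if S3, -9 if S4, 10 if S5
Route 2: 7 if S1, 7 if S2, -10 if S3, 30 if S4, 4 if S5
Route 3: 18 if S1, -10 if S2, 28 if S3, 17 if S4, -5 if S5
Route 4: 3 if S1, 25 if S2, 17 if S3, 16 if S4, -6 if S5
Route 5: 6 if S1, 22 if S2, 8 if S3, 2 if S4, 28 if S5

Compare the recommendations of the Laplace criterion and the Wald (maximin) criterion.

Row averages: Route 1=3, Route 2=7.6, Route 3=9.6, Route 4=11, Route 5=13.2
Highest average = 13.2 → Route 5.
Row minima: Route 1=-9, Route 2=-10, Route 3=-10, Route 4=-6, Route 5=2
Best worst-case = 2 → Route 5.

laplace → Route 5; maximin → Route 5 (agree)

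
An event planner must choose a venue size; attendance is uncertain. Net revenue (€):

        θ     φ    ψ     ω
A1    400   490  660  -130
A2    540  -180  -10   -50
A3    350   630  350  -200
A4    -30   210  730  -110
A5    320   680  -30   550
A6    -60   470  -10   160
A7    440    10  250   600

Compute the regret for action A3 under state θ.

190

Best payoff under θ is 540.
Regret = 540 − 350 = 190.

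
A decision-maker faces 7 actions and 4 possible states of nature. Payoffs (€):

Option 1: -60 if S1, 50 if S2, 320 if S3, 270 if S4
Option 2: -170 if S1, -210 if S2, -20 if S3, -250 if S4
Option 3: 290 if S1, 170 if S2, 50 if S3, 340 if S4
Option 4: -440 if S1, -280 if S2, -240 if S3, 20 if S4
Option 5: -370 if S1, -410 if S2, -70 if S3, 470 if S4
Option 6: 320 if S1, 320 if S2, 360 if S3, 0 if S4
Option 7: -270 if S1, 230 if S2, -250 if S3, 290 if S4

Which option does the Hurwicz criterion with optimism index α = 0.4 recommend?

Option 1: 0.4·320 + 0.6·(-60) = 92
Option 2: 0.4·(-20) + 0.6·(-250) = -158
Option 3: 0.4·340 + 0.6·50 = 166
Option 4: 0.4·20 + 0.6·(-440) = -256
Option 5: 0.4·470 + 0.6·(-410) = -58
Option 6: 0.4·360 + 0.6·0 = 144
Option 7: 0.4·290 + 0.6·(-270) = -46
Highest Hurwicz score = 166 → Option 3.

Option 3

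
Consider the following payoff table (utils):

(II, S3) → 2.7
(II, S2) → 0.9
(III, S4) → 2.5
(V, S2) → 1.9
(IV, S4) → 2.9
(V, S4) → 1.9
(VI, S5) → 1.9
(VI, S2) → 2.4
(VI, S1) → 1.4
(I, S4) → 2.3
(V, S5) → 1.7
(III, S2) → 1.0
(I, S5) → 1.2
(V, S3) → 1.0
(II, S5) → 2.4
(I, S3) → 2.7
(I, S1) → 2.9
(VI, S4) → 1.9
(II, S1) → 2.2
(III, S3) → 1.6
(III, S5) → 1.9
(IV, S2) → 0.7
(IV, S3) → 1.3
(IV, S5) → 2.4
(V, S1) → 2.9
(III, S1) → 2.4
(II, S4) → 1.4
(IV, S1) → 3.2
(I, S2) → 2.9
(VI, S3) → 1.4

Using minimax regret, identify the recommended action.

I

Column bests: S1=3.2, S2=2.9, S3=2.7, S4=2.9, S5=2.4.
I regrets: 0.3, 0.0, 0.0, 0.6, 1.2 → max 1.2
II regrets: 1.0, 2.0, 0.0, 1.5, 0.0 → max 2.0
III regrets: 0.8, 1.9, 1.1, 0.4, 0.5 → max 1.9
IV regrets: 0.0, 2.2, 1.4, 0.0, 0.0 → max 2.2
V regrets: 0.3, 1.0, 1.7, 1.0, 0.7 → max 1.7
VI regrets: 1.8, 0.5, 1.3, 1.0, 0.5 → max 1.8
Smallest max regret = 1.2 → I.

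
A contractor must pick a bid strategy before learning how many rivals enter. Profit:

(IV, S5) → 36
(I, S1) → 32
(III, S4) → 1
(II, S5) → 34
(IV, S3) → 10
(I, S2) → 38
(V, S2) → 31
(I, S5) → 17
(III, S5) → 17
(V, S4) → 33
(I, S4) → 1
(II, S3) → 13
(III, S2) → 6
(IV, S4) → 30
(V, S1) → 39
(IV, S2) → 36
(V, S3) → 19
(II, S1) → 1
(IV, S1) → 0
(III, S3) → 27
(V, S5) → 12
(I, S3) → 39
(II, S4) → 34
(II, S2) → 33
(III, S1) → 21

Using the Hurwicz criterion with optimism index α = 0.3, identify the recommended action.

V

I: 0.3·39 + 0.7·1 = 12.4
II: 0.3·34 + 0.7·1 = 10.9
III: 0.3·27 + 0.7·1 = 8.8
IV: 0.3·36 + 0.7·0 = 10.8
V: 0.3·39 + 0.7·12 = 20.1
Highest Hurwicz score = 20.1 → V.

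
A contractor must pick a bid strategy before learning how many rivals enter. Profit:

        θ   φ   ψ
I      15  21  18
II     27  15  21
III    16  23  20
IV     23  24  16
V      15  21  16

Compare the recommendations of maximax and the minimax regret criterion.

maximax → II; minimax regret → IV (disagree)

Row maxima: I=21, II=27, III=23, IV=24, V=21
Best best-case = 27 → II.
Column bests: θ=27, φ=24, ψ=21.
I regrets: 12, 3, 3 → max 12
II regrets: 0, 9, 0 → max 9
III regrets: 11, 1, 1 → max 11
IV regrets: 4, 0, 5 → max 5
V regrets: 12, 3, 5 → max 12
Smallest max regret = 5 → IV.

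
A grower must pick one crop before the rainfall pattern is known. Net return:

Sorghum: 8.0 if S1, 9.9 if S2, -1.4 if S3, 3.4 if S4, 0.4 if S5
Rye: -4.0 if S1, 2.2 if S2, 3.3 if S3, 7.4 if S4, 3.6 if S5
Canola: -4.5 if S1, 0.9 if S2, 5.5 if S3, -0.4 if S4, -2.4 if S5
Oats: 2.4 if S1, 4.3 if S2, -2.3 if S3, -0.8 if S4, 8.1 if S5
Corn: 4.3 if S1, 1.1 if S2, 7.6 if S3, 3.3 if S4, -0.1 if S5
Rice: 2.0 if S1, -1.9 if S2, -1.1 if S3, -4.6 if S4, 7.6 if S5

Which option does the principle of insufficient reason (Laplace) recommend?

Sorghum

Row averages: Sorghum=4.06, Rye=2.5, Canola=-0.18, Oats=2.34, Corn=3.24, Rice=0.4
Highest average = 4.06 → Sorghum.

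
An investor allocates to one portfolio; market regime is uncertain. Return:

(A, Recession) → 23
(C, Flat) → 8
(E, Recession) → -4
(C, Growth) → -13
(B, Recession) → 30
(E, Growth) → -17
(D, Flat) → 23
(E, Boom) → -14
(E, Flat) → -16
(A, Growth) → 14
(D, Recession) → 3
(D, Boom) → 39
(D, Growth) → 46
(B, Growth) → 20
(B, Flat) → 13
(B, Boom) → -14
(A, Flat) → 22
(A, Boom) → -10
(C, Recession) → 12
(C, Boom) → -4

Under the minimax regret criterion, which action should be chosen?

D

Column bests: Recession=30, Flat=23, Growth=46, Boom=39.
A regrets: 7, 1, 32, 49 → max 49
B regrets: 0, 10, 26, 53 → max 53
C regrets: 18, 15, 59, 43 → max 59
D regrets: 27, 0, 0, 0 → max 27
E regrets: 34, 39, 63, 53 → max 63
Smallest max regret = 27 → D.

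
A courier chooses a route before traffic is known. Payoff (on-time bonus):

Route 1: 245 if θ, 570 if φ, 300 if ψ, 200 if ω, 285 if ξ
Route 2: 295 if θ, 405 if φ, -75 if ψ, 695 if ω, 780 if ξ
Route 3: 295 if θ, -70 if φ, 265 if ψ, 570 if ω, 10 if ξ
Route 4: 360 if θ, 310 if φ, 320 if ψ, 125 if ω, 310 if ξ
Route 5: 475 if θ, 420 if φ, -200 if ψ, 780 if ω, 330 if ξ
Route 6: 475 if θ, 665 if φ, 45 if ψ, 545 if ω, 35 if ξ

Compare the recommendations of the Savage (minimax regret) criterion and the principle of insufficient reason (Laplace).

minimax regret → Route 2; laplace → Route 2 (agree)

Column bests: θ=475, φ=665, ψ=320, ω=780, ξ=780.
Route 1 regrets: 230, 95, 20, 580, 495 → max 580
Route 2 regrets: 180, 260, 395, 85, 0 → max 395
Route 3 regrets: 180, 735, 55, 210, 770 → max 770
Route 4 regrets: 115, 355, 0, 655, 470 → max 655
Route 5 regrets: 0, 245, 520, 0, 450 → max 520
Route 6 regrets: 0, 0, 275, 235, 745 → max 745
Smallest max regret = 395 → Route 2.
Row averages: Route 1=320, Route 2=420, Route 3=214, Route 4=285, Route 5=361, Route 6=353
Highest average = 420 → Route 2.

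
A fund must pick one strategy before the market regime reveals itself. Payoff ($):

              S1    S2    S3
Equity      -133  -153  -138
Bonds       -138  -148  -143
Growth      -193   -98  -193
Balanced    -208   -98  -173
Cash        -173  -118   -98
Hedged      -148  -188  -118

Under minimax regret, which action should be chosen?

Cash

Column bests: S1=-133, S2=-98, S3=-98.
Equity regrets: 0, 55, 40 → max 55
Bonds regrets: 5, 50, 45 → max 50
Growth regrets: 60, 0, 95 → max 95
Balanced regrets: 75, 0, 75 → max 75
Cash regrets: 40, 20, 0 → max 40
Hedged regrets: 15, 90, 20 → max 90
Smallest max regret = 40 → Cash.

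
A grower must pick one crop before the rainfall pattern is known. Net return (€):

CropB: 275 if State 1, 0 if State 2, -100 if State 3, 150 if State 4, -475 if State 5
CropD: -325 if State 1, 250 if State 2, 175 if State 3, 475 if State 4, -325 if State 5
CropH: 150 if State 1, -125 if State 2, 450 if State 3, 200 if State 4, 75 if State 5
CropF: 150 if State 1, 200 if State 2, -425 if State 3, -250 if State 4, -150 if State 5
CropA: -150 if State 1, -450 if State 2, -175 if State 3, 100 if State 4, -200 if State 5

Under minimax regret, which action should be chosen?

CropH

Column bests: State 1=275, State 2=250, State 3=450, State 4=475, State 5=75.
CropB regrets: 0, 250, 550, 325, 550 → max 550
CropD regrets: 600, 0, 275, 0, 400 → max 600
CropH regrets: 125, 375, 0, 275, 0 → max 375
CropF regrets: 125, 50, 875, 725, 225 → max 875
CropA regrets: 425, 700, 625, 375, 275 → max 700
Smallest max regret = 375 → CropH.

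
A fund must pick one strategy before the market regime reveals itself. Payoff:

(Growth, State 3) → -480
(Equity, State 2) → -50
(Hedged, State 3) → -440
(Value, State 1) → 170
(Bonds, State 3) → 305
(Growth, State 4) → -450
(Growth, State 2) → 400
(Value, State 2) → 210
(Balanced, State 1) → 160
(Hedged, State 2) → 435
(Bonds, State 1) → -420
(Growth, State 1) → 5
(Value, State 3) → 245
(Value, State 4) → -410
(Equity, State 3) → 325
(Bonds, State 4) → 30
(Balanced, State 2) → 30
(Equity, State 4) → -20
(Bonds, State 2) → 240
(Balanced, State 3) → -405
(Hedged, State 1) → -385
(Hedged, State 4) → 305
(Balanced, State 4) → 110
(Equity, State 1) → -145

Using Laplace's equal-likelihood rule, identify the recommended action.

Value

Row averages: Bonds=38.75, Value=53.75, Hedged=-21.25, Balanced=-26.25, Equity=27.5, Growth=-131.25
Highest average = 53.75 → Value.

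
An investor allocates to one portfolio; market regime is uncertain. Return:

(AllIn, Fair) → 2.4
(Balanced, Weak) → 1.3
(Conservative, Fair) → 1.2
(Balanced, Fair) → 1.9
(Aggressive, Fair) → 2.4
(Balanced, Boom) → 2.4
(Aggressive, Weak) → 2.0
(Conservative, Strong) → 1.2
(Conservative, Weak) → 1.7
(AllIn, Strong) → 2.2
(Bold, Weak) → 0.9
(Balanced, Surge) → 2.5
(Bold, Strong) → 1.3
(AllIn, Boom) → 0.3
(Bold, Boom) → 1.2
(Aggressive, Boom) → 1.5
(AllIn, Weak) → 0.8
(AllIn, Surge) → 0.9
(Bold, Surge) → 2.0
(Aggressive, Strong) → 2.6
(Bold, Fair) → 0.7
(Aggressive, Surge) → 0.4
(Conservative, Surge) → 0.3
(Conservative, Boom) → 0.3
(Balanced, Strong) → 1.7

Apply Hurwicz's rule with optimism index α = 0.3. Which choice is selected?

Conservative: 0.3·1.7 + 0.7·0.3 = 0.72
Balanced: 0.3·2.5 + 0.7·1.3 = 1.66
Aggressive: 0.3·2.6 + 0.7·0.4 = 1.06
Bold: 0.3·2.0 + 0.7·0.7 = 1.09
AllIn: 0.3·2.4 + 0.7·0.3 = 0.93
Highest Hurwicz score = 1.66 → Balanced.

Balanced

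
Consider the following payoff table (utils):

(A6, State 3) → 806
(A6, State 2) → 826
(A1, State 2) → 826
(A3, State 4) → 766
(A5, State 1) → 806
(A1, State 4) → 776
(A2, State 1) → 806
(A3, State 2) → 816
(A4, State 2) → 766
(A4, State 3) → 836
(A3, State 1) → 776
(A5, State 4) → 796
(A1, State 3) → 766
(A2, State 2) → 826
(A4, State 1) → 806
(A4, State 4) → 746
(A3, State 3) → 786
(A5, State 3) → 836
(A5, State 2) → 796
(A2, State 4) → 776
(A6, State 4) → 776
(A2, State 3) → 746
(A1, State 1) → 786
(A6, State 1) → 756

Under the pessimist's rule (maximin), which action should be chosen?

A5

Row minima: A1=766, A2=746, A3=766, A4=746, A5=796, A6=756
Best worst-case = 796 → A5.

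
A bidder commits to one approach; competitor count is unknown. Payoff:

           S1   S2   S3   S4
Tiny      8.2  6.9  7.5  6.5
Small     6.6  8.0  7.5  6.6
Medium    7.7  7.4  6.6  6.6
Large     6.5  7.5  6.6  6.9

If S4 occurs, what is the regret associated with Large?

Best payoff under S4 is 6.9.
Regret = 6.9 − 6.9 = 0.0.

0.0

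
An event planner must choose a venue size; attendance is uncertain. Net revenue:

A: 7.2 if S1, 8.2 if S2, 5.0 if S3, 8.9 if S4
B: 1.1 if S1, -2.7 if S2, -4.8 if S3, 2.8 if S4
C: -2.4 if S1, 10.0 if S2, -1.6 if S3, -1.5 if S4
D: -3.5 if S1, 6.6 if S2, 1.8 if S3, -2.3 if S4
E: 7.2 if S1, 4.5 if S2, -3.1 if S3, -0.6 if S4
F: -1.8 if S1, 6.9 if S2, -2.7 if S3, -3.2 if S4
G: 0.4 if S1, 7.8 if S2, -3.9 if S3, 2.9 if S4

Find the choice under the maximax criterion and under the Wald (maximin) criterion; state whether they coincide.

Row maxima: A=8.9, B=2.8, C=10.0, D=6.6, E=7.2, F=6.9, G=7.8
Best best-case = 10.0 → C.
Row minima: A=5.0, B=-4.8, C=-2.4, D=-3.5, E=-3.1, F=-3.2, G=-3.9
Best worst-case = 5.0 → A.

maximax → C; maximin → A (disagree)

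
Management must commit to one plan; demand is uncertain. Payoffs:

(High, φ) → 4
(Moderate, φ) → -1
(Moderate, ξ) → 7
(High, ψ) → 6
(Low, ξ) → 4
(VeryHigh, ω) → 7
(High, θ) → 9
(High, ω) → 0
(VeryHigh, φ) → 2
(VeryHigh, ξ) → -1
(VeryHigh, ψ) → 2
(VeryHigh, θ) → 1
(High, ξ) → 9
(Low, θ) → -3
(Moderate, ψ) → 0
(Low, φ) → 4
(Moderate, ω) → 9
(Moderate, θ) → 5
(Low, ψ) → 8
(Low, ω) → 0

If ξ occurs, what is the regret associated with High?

Best payoff under ξ is 9.
Regret = 9 − 9 = 0.

0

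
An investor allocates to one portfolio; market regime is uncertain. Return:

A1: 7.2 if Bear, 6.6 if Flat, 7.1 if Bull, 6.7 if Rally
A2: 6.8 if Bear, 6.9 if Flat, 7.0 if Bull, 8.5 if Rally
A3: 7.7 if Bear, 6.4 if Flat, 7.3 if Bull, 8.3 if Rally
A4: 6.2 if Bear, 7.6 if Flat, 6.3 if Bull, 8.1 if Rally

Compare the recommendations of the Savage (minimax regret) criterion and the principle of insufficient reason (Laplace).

minimax regret → A2; laplace → A3 (disagree)

Column bests: Bear=7.7, Flat=7.6, Bull=7.3, Rally=8.5.
A1 regrets: 0.5, 1.0, 0.2, 1.8 → max 1.8
A2 regrets: 0.9, 0.7, 0.3, 0.0 → max 0.9
A3 regrets: 0.0, 1.2, 0.0, 0.2 → max 1.2
A4 regrets: 1.5, 0.0, 1.0, 0.4 → max 1.5
Smallest max regret = 0.9 → A2.
Row averages: A1=6.9, A2=7.3, A3=7.425, A4=7.05
Highest average = 7.425 → A3.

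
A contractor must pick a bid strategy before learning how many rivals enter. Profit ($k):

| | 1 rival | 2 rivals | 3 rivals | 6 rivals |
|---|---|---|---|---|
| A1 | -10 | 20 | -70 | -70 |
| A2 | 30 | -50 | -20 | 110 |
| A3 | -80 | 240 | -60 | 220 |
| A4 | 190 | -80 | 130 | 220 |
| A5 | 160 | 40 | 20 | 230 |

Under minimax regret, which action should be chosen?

Column bests: 1 rival=190, 2 rivals=240, 3 rivals=130, 6 rivals=230.
A1 regrets: 200, 220, 200, 300 → max 300
A2 regrets: 160, 290, 150, 120 → max 290
A3 regrets: 270, 0, 190, 10 → max 270
A4 regrets: 0, 320, 0, 10 → max 320
A5 regrets: 30, 200, 110, 0 → max 200
Smallest max regret = 200 → A5.

A5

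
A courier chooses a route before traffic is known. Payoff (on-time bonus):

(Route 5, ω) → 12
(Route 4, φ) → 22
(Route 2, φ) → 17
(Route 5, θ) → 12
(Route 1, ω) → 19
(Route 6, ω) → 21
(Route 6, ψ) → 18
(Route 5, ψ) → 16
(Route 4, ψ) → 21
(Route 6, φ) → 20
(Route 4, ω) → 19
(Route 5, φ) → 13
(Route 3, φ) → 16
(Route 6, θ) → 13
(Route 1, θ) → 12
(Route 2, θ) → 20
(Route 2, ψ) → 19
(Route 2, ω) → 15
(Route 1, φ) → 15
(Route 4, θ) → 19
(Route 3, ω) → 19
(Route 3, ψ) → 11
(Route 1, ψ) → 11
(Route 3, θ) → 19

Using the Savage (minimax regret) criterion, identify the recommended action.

Column bests: θ=20, φ=22, ψ=21, ω=21.
Route 1 regrets: 8, 7, 10, 2 → max 10
Route 2 regrets: 0, 5, 2, 6 → max 6
Route 3 regrets: 1, 6, 10, 2 → max 10
Route 4 regrets: 1, 0, 0, 2 → max 2
Route 5 regrets: 8, 9, 5, 9 → max 9
Route 6 regrets: 7, 2, 3, 0 → max 7
Smallest max regret = 2 → Route 4.

Route 4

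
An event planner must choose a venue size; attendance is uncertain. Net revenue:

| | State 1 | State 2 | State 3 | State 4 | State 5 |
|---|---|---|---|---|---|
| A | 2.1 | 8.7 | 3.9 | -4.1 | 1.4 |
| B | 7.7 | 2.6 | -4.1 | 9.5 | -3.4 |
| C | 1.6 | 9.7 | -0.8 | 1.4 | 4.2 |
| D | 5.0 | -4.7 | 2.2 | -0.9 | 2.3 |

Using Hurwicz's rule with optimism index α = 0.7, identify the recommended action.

A: 0.7·8.7 + 0.3·(-4.1) = 4.86
B: 0.7·9.5 + 0.3·(-4.1) = 5.42
C: 0.7·9.7 + 0.3·(-0.8) = 6.55
D: 0.7·5.0 + 0.3·(-4.7) = 2.09
Highest Hurwicz score = 6.55 → C.

C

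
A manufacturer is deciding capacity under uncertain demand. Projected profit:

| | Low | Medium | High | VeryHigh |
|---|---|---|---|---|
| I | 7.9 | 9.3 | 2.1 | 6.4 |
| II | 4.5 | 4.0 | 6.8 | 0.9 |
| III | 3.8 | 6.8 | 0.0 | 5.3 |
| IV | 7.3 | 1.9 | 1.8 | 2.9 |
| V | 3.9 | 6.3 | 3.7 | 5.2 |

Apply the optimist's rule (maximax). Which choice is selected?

Row maxima: I=9.3, II=6.8, III=6.8, IV=7.3, V=6.3
Best best-case = 9.3 → I.

I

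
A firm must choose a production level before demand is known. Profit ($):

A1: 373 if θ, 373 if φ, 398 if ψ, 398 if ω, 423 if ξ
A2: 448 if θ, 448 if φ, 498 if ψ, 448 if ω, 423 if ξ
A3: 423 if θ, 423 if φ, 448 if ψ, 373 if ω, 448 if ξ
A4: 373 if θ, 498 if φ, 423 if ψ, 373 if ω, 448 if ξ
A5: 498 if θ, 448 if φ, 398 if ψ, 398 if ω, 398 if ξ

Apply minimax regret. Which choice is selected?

A2

Column bests: θ=498, φ=498, ψ=498, ω=448, ξ=448.
A1 regrets: 125, 125, 100, 50, 25 → max 125
A2 regrets: 50, 50, 0, 0, 25 → max 50
A3 regrets: 75, 75, 50, 75, 0 → max 75
A4 regrets: 125, 0, 75, 75, 0 → max 125
A5 regrets: 0, 50, 100, 50, 50 → max 100
Smallest max regret = 50 → A2.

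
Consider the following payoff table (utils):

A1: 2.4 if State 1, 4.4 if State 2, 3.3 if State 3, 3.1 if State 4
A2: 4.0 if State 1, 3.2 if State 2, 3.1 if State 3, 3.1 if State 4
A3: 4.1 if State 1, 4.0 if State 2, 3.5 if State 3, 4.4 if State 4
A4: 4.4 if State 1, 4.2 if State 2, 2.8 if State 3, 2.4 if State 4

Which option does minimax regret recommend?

Column bests: State 1=4.4, State 2=4.4, State 3=3.5, State 4=4.4.
A1 regrets: 2.0, 0.0, 0.2, 1.3 → max 2.0
A2 regrets: 0.4, 1.2, 0.4, 1.3 → max 1.3
A3 regrets: 0.3, 0.4, 0.0, 0.0 → max 0.4
A4 regrets: 0.0, 0.2, 0.7, 2.0 → max 2.0
Smallest max regret = 0.4 → A3.

A3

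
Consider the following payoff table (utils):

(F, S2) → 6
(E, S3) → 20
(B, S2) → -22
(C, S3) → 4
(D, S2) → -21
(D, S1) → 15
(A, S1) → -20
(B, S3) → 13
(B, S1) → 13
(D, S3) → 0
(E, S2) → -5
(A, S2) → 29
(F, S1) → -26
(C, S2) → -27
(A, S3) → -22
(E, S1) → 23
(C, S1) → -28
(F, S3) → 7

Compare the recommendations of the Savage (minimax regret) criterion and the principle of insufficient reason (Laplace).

Column bests: S1=23, S2=29, S3=20.
A regrets: 43, 0, 42 → max 43
B regrets: 10, 51, 7 → max 51
C regrets: 51, 56, 16 → max 56
D regrets: 8, 50, 20 → max 50
E regrets: 0, 34, 0 → max 34
F regrets: 49, 23, 13 → max 49
Smallest max regret = 34 → E.
Row averages: A=-13/3, B=4/3, C=-17, D=-2, E=38/3, F=-13/3
Highest average = 38/3 → E.

minimax regret → E; laplace → E (agree)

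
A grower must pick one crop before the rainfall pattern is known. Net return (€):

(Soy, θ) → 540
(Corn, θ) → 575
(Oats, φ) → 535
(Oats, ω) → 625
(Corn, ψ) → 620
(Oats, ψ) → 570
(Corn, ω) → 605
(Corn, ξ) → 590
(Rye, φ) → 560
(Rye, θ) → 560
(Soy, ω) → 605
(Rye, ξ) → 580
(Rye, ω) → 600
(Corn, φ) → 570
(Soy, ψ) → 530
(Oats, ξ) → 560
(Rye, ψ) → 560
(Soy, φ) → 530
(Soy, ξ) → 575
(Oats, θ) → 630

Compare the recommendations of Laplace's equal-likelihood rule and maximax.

Row averages: Rye=572, Soy=556, Oats=584, Corn=592
Highest average = 592 → Corn.
Row maxima: Rye=600, Soy=605, Oats=630, Corn=620
Best best-case = 630 → Oats.

laplace → Corn; maximax → Oats (disagree)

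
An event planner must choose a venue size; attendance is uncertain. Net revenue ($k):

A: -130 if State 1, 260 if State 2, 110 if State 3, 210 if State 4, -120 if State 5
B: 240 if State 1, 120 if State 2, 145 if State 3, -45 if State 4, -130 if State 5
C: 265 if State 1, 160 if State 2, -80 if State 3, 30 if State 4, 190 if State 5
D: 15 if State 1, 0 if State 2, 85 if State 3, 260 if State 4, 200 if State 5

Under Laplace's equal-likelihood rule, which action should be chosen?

Row averages: A=66, B=66, C=113, D=112
Highest average = 113 → C.

C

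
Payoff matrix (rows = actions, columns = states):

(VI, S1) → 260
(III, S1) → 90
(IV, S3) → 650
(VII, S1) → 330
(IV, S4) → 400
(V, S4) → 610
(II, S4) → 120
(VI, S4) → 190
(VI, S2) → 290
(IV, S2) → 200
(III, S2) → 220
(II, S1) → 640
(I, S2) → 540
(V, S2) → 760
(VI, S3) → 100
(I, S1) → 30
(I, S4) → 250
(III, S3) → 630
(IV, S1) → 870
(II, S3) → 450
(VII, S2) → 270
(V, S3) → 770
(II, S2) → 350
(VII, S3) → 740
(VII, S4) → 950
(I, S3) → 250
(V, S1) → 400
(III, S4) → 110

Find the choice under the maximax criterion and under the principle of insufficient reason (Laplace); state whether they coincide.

maximax → VII; laplace → V (disagree)

Row maxima: I=540, II=640, III=630, IV=870, V=770, VI=290, VII=950
Best best-case = 950 → VII.
Row averages: I=267.5, II=390, III=262.5, IV=530, V=635, VI=210, VII=572.5
Highest average = 635 → V.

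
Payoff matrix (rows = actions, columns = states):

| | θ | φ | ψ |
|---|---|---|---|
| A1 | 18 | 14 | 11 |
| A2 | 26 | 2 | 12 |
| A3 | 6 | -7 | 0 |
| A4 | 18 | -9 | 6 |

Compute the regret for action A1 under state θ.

8

Best payoff under θ is 26.
Regret = 26 − 18 = 8.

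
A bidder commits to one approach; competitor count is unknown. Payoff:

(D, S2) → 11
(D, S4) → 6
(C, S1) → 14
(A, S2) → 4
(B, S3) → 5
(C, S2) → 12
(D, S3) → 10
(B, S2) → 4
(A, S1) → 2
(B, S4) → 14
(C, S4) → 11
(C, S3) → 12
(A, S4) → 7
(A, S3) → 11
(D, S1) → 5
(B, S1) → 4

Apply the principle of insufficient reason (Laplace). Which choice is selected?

Row averages: A=6, B=6.75, C=12.25, D=8
Highest average = 12.25 → C.

C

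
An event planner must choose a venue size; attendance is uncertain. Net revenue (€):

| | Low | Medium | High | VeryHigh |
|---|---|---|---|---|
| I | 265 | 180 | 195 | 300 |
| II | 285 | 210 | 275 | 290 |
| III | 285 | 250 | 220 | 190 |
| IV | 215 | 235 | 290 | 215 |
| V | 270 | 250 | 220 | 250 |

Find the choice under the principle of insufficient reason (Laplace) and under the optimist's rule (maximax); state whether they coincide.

Row averages: I=235, II=265, III=236.25, IV=238.75, V=247.5
Highest average = 265 → II.
Row maxima: I=300, II=290, III=285, IV=290, V=270
Best best-case = 300 → I.

laplace → II; maximax → I (disagree)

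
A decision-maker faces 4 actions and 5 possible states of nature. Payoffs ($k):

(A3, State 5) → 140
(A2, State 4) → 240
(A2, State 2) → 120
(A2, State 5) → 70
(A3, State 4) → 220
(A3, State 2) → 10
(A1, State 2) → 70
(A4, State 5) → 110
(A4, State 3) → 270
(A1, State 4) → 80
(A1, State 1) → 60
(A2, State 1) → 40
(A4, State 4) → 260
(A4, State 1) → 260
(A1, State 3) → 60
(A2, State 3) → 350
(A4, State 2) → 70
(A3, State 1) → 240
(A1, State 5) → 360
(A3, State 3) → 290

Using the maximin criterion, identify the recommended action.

A4

Row minima: A1=60, A2=40, A3=10, A4=70
Best worst-case = 70 → A4.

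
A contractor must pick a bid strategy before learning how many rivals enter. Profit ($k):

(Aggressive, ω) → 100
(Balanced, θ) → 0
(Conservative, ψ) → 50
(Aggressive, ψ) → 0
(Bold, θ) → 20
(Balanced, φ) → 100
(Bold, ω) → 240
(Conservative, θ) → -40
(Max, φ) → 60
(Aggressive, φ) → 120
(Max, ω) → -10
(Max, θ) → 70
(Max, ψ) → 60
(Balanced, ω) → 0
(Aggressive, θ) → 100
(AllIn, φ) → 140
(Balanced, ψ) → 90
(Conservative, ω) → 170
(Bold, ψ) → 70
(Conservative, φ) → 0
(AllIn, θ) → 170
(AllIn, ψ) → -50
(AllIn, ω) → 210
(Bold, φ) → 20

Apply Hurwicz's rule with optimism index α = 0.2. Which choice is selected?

Conservative: 0.2·170 + 0.8·(-40) = 2
Balanced: 0.2·100 + 0.8·0 = 20
Aggressive: 0.2·120 + 0.8·0 = 24
Bold: 0.2·240 + 0.8·20 = 64
AllIn: 0.2·210 + 0.8·(-50) = 2
Max: 0.2·70 + 0.8·(-10) = 6
Highest Hurwicz score = 64 → Bold.

Bold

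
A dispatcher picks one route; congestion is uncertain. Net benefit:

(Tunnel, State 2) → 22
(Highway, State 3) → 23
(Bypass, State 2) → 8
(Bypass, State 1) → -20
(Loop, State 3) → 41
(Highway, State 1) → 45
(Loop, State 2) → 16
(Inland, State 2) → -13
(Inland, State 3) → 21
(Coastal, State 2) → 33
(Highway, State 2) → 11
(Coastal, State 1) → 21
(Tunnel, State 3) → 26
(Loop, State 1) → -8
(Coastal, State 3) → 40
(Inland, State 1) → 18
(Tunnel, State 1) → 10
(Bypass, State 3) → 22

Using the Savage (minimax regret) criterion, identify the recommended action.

Highway

Column bests: State 1=45, State 2=33, State 3=41.
Highway regrets: 0, 22, 18 → max 22
Bypass regrets: 65, 25, 19 → max 65
Inland regrets: 27, 46, 20 → max 46
Coastal regrets: 24, 0, 1 → max 24
Tunnel regrets: 35, 11, 15 → max 35
Loop regrets: 53, 17, 0 → max 53
Smallest max regret = 22 → Highway.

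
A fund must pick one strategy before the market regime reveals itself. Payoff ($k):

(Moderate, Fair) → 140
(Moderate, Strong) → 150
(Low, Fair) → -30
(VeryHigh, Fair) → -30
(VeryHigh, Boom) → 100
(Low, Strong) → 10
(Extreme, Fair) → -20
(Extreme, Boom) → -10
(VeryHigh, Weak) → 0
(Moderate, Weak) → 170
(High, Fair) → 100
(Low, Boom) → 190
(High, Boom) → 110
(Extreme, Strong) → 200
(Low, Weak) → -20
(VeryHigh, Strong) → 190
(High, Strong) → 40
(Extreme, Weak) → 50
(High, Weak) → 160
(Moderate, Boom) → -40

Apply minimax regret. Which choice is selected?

High

Column bests: Weak=170, Fair=140, Strong=200, Boom=190.
Low regrets: 190, 170, 190, 0 → max 190
Moderate regrets: 0, 0, 50, 230 → max 230
High regrets: 10, 40, 160, 80 → max 160
VeryHigh regrets: 170, 170, 10, 90 → max 170
Extreme regrets: 120, 160, 0, 200 → max 200
Smallest max regret = 160 → High.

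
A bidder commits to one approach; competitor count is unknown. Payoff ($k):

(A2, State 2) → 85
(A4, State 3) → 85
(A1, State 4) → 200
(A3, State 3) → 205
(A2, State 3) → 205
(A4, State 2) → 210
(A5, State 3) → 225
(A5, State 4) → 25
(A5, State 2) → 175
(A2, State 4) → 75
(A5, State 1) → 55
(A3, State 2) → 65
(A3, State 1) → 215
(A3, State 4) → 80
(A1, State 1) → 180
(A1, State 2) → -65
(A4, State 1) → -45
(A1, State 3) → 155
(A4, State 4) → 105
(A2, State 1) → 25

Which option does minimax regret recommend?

A3

Column bests: State 1=215, State 2=210, State 3=225, State 4=200.
A1 regrets: 35, 275, 70, 0 → max 275
A2 regrets: 190, 125, 20, 125 → max 190
A3 regrets: 0, 145, 20, 120 → max 145
A4 regrets: 260, 0, 140, 95 → max 260
A5 regrets: 160, 35, 0, 175 → max 175
Smallest max regret = 145 → A3.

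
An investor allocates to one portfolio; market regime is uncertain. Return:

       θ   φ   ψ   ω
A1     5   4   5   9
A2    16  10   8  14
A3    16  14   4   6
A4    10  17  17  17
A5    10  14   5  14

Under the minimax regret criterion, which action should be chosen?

Column bests: θ=16, φ=17, ψ=17, ω=17.
A1 regrets: 11, 13, 12, 8 → max 13
A2 regrets: 0, 7, 9, 3 → max 9
A3 regrets: 0, 3, 13, 11 → max 13
A4 regrets: 6, 0, 0, 0 → max 6
A5 regrets: 6, 3, 12, 3 → max 12
Smallest max regret = 6 → A4.

A4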